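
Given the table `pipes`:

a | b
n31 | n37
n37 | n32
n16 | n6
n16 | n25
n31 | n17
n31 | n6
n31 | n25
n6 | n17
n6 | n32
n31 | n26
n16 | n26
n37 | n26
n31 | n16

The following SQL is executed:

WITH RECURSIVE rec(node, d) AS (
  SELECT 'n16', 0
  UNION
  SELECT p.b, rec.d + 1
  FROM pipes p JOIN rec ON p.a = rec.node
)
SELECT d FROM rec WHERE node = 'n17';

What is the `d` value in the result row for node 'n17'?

Base: (n16, d=0).
Iteration 1: edges from {n16} -> (n25, d=1), (n26, d=1), (n6, d=1).
Iteration 2: edges from {n25,n26,n6} -> (n17, d=2), (n32, d=2).
Iteration 3: no outgoing edges from {n17,n32}; recursion stops.

2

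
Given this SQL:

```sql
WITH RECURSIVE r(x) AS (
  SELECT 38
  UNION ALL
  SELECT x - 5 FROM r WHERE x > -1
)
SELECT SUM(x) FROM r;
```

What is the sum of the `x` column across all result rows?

162

Base: x=38.
Iteration 1: 38 > -1 holds -> x = 38 - 5 = 33.
Iteration 2: 33 > -1 holds -> x = 33 - 5 = 28.
Iteration 3: 28 > -1 holds -> x = 28 - 5 = 23.
Iteration 4: 23 > -1 holds -> x = 23 - 5 = 18.
Iteration 5: 18 > -1 holds -> x = 18 - 5 = 13.
Iteration 6: 13 > -1 holds -> x = 13 - 5 = 8.
Iteration 7: 8 > -1 holds -> x = 8 - 5 = 3.
Iteration 8: 3 > -1 holds -> x = 3 - 5 = -2.
Iteration 9: -2 > -1 fails; recursion stops.
SUM(x) = 38 + 33 + 28 + 23 + 18 + 13 + 8 + 3 + -2 = 162.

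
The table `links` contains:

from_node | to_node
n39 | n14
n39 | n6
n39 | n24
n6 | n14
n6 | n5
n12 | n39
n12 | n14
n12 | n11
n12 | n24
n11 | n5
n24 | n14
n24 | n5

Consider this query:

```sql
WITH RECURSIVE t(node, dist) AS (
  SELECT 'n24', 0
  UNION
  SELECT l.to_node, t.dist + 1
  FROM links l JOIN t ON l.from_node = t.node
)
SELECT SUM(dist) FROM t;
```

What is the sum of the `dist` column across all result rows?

Base: (n24, dist=0).
Iteration 1: edges from {n24} -> (n14, dist=1), (n5, dist=1).
Iteration 2: no outgoing edges from {n14,n5}; recursion stops.
SUM(dist) = 0 + 1 + 1 = 2.

2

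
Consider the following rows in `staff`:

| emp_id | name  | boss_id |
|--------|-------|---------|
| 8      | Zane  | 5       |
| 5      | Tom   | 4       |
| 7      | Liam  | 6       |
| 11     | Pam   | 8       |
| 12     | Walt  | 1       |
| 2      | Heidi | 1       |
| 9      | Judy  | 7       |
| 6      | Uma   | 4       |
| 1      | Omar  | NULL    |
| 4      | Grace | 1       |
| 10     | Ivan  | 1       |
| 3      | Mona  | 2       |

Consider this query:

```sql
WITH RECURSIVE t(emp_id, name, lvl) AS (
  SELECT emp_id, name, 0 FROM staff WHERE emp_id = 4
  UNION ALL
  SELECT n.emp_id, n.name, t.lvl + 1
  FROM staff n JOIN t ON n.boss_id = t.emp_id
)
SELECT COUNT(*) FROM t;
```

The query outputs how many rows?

Base: emp_id=4 (Grace) at lvl 0.
Iteration 1: rows with boss_id in {4} -> Tom (id 5, lvl 1), Uma (id 6, lvl 1).
Iteration 2: rows with boss_id in {5,6} -> Liam (id 7, lvl 2), Zane (id 8, lvl 2).
Iteration 3: rows with boss_id in {7,8} -> Judy (id 9, lvl 3), Pam (id 11, lvl 3).
Iteration 4: no rows with boss_id in {9,11}; recursion stops.
Total rows emitted: 7.

7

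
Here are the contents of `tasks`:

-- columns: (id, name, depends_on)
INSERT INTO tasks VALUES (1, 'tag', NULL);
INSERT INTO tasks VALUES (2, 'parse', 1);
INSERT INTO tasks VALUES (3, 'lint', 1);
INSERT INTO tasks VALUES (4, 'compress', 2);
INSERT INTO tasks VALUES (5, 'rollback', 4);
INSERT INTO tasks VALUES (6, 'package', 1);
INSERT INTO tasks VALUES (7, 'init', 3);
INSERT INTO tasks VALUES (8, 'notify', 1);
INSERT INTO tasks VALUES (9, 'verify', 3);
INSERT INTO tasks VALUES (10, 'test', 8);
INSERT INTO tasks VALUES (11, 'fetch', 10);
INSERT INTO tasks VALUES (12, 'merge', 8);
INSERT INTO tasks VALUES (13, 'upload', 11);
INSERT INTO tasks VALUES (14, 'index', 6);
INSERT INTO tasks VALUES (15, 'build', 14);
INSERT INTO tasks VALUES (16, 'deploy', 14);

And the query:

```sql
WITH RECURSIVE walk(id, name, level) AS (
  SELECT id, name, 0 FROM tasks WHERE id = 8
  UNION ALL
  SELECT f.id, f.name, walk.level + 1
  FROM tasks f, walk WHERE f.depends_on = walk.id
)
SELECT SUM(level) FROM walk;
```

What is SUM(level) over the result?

7

Base: id=8 (notify) at level 0.
Iteration 1: rows with depends_on in {8} -> test (id 10, level 1), merge (id 12, level 1).
Iteration 2: rows with depends_on in {10,12} -> fetch (id 11, level 2).
Iteration 3: rows with depends_on in {11} -> upload (id 13, level 3).
Iteration 4: no rows with depends_on in {13}; recursion stops.
SUM(level) = 0 + 1 + 1 + 2 + 3 = 7.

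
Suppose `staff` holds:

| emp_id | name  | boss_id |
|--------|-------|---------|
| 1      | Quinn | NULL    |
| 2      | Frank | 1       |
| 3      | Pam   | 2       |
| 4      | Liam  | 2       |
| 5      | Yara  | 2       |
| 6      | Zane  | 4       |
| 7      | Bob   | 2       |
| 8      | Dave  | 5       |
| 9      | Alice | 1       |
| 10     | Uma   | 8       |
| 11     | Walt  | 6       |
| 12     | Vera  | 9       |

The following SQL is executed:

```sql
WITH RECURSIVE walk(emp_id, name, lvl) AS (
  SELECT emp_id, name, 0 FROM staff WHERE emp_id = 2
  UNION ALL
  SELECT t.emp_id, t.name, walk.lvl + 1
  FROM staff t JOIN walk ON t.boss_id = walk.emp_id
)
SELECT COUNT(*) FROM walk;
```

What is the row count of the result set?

9

Base: emp_id=2 (Frank) at lvl 0.
Iteration 1: rows with boss_id in {2} -> Pam (id 3, lvl 1), Liam (id 4, lvl 1), Yara (id 5, lvl 1), Bob (id 7, lvl 1).
Iteration 2: rows with boss_id in {3,4,5,7} -> Zane (id 6, lvl 2), Dave (id 8, lvl 2).
Iteration 3: rows with boss_id in {6,8} -> Uma (id 10, lvl 3), Walt (id 11, lvl 3).
Iteration 4: no rows with boss_id in {10,11}; recursion stops.
Total rows emitted: 9.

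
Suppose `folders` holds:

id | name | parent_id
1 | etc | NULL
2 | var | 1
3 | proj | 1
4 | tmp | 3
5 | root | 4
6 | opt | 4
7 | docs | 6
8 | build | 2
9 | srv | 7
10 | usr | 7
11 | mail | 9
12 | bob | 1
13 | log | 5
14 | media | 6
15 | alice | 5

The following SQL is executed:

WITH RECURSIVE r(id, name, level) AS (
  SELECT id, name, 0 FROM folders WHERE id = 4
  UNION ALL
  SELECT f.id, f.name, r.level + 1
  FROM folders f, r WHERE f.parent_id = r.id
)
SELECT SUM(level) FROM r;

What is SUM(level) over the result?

20

Base: id=4 (tmp) at level 0.
Iteration 1: rows with parent_id in {4} -> root (id 5, level 1), opt (id 6, level 1).
Iteration 2: rows with parent_id in {5,6} -> docs (id 7, level 2), log (id 13, level 2), media (id 14, level 2), alice (id 15, level 2).
Iteration 3: rows with parent_id in {7,13,14,15} -> srv (id 9, level 3), usr (id 10, level 3).
Iteration 4: rows with parent_id in {9,10} -> mail (id 11, level 4).
Iteration 5: no rows with parent_id in {11}; recursion stops.
SUM(level) = 0 + 1 + 1 + 2 + 2 + 2 + 2 + 3 + 3 + 4 = 20.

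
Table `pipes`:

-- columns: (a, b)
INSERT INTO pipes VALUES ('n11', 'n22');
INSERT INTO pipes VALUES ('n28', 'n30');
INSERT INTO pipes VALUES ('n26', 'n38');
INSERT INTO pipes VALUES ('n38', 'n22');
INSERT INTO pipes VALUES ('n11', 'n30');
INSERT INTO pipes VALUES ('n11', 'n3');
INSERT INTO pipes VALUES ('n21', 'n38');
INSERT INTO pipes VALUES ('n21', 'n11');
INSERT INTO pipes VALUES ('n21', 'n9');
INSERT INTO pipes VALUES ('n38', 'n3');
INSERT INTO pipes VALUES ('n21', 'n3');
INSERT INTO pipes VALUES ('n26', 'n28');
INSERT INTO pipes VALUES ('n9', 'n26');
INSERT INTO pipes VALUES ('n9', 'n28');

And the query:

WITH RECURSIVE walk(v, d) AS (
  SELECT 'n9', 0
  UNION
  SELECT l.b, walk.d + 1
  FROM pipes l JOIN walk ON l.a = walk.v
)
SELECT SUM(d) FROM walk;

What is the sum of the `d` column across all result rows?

17

Base: (n9, d=0).
Iteration 1: edges from {n9} -> (n26, d=1), (n28, d=1).
Iteration 2: edges from {n26,n28} -> (n28, d=2), (n30, d=2), (n38, d=2).
Iteration 3: edges from {n28,n30,n38} -> (n22, d=3), (n3, d=3), (n30, d=3).
Iteration 4: no outgoing edges from {n22,n3,n30}; recursion stops.
SUM(d) = 0 + 1 + 1 + 2 + 2 + 2 + 3 + 3 + 3 = 17.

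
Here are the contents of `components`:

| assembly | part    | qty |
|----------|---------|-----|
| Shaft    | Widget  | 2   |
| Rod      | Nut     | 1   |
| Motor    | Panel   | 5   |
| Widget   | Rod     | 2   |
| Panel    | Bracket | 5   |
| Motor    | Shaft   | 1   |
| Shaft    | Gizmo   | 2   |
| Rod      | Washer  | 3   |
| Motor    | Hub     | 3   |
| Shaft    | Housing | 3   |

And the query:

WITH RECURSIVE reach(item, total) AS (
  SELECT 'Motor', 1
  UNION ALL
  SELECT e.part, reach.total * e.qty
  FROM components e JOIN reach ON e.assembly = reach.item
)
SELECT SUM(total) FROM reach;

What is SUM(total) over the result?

62

Base: (Motor, total=1).
Iteration 1: components of {Motor} -> Hub = 1*3 = 3, Panel = 1*5 = 5, Shaft = 1*1 = 1.
Iteration 2: components of {Hub,Panel,Shaft} -> Bracket = 5*5 = 25, Gizmo = 1*2 = 2, Housing = 1*3 = 3, Widget = 1*2 = 2.
Iteration 3: components of {Bracket,Gizmo,Housing,Widget} -> Rod = 2*2 = 4.
Iteration 4: components of {Rod} -> Nut = 4*1 = 4, Washer = 4*3 = 12.
Iteration 5: no further components; recursion stops.
SUM(total) = 1 + 1 + 3 + 5 + 2 + 3 + 2 + 25 + 4 + 4 + 12 = 62.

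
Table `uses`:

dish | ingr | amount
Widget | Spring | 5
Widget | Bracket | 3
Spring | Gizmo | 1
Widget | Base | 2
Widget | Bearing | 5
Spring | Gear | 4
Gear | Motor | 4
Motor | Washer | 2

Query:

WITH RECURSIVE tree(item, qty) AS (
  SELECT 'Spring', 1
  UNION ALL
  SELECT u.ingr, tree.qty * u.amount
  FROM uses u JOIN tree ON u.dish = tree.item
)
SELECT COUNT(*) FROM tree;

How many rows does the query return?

5

Base: (Spring, qty=1).
Iteration 1: components of {Spring} -> Gear = 1*4 = 4, Gizmo = 1*1 = 1.
Iteration 2: components of {Gear,Gizmo} -> Motor = 4*4 = 16.
Iteration 3: components of {Motor} -> Washer = 16*2 = 32.
Iteration 4: no further components; recursion stops.
Total rows emitted: 5.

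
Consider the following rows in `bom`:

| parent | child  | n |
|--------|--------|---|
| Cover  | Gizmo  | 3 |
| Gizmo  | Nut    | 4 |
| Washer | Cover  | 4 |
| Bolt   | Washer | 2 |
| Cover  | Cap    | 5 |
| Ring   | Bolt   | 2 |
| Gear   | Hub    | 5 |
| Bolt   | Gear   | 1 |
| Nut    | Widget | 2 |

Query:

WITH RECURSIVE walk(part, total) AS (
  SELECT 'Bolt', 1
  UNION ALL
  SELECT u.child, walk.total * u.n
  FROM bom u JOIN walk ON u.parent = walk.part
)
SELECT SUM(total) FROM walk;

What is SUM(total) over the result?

369

Base: (Bolt, total=1).
Iteration 1: components of {Bolt} -> Gear = 1*1 = 1, Washer = 1*2 = 2.
Iteration 2: components of {Gear,Washer} -> Cover = 2*4 = 8, Hub = 1*5 = 5.
Iteration 3: components of {Cover,Hub} -> Cap = 8*5 = 40, Gizmo = 8*3 = 24.
Iteration 4: components of {Cap,Gizmo} -> Nut = 24*4 = 96.
Iteration 5: components of {Nut} -> Widget = 96*2 = 192.
Iteration 6: no further components; recursion stops.
SUM(total) = 1 + 1 + 2 + 5 + 8 + 24 + 40 + 96 + 192 = 369.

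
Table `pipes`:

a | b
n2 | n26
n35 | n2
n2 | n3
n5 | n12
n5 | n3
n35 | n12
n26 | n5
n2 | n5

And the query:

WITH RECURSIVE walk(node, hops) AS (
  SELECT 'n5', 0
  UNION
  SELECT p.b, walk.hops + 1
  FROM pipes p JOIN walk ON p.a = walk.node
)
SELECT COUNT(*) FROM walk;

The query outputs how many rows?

3

Base: (n5, hops=0).
Iteration 1: edges from {n5} -> (n12, hops=1), (n3, hops=1).
Iteration 2: no outgoing edges from {n12,n3}; recursion stops.
Total rows emitted: 3.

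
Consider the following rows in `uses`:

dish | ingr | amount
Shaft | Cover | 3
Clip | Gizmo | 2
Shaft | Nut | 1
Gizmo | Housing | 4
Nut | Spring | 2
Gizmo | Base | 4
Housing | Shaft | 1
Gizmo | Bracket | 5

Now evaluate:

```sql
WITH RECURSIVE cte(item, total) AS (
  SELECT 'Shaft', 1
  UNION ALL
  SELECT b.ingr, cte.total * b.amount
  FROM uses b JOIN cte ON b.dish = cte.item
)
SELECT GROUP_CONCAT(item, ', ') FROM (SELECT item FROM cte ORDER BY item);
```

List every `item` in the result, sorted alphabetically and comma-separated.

Base: (Shaft, total=1).
Iteration 1: components of {Shaft} -> Cover = 1*3 = 3, Nut = 1*1 = 1.
Iteration 2: components of {Cover,Nut} -> Spring = 1*2 = 2.
Iteration 3: no further components; recursion stops.

Cover, Nut, Shaft, Spring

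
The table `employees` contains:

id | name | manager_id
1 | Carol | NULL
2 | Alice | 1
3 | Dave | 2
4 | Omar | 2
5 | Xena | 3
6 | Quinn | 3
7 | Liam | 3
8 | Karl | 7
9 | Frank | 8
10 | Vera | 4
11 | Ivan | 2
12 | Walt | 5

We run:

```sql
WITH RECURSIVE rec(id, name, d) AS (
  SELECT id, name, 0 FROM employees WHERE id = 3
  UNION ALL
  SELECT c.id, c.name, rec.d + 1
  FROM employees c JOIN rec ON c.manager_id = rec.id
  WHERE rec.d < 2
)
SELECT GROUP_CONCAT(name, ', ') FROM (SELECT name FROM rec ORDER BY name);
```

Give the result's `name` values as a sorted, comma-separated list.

Dave, Karl, Liam, Quinn, Walt, Xena

Base: id=3 (Dave) at d 0.
Iteration 1: rows with manager_id in {3} -> Xena (id 5, d 1), Quinn (id 6, d 1), Liam (id 7, d 1).
Iteration 2: rows with manager_id in {5,6,7} -> Karl (id 8, d 2), Walt (id 12, d 2).
Iteration 3: d < 2 fails for all current rows; recursion stops.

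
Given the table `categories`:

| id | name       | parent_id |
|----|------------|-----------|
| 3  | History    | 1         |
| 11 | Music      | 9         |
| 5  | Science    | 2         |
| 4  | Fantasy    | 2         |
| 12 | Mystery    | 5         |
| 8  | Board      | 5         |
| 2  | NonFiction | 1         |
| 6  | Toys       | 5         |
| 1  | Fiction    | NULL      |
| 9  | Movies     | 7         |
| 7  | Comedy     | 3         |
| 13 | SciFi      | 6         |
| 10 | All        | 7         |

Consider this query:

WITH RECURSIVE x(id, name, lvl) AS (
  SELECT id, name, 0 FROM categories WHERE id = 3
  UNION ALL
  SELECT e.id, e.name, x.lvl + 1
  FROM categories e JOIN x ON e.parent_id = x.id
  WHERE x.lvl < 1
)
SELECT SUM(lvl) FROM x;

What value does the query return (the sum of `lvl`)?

1

Base: id=3 (History) at lvl 0.
Iteration 1: rows with parent_id in {3} -> Comedy (id 7, lvl 1).
Iteration 2: lvl < 1 fails for all current rows; recursion stops.
SUM(lvl) = 0 + 1 = 1.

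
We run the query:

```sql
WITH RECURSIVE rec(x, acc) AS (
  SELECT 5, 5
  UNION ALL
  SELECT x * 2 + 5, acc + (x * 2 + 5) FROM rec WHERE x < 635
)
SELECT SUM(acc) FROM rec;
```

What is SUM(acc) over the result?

2330

Base: x=5, acc=5.
Iteration 1: 5 < 635 holds -> x = 5 * 2 + 5 = 15, acc = 5 + 15 = 20.
Iteration 2: 15 < 635 holds -> x = 15 * 2 + 5 = 35, acc = 20 + 35 = 55.
Iteration 3: 35 < 635 holds -> x = 35 * 2 + 5 = 75, acc = 55 + 75 = 130.
Iteration 4: 75 < 635 holds -> x = 75 * 2 + 5 = 155, acc = 130 + 155 = 285.
Iteration 5: 155 < 635 holds -> x = 155 * 2 + 5 = 315, acc = 285 + 315 = 600.
Iteration 6: 315 < 635 holds -> x = 315 * 2 + 5 = 635, acc = 600 + 635 = 1235.
Iteration 7: 635 < 635 fails; recursion stops.
SUM(acc) = 5 + 20 + 55 + 130 + 285 + 600 + 1235 = 2330.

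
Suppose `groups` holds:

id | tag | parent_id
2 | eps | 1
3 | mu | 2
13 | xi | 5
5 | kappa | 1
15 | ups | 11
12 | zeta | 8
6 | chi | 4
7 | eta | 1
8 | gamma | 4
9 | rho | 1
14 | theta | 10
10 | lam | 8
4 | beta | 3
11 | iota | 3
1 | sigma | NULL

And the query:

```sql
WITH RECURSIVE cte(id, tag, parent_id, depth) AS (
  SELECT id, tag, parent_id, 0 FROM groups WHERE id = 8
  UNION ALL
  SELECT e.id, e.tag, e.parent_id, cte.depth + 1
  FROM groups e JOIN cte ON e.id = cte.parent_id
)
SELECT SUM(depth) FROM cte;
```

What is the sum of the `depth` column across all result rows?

10

Base: id=8 (gamma), parent_id=4, depth 0.
Iteration 1: join on id=4 -> beta (id 4, parent_id=3, depth 1).
Iteration 2: join on id=3 -> mu (id 3, parent_id=2, depth 2).
Iteration 3: join on id=2 -> eps (id 2, parent_id=1, depth 3).
Iteration 4: join on id=1 -> sigma (id 1, parent_id=NULL, depth 4).
Iteration 5: parent_id is NULL; no match; recursion stops.
SUM(depth) = 0 + 1 + 2 + 3 + 4 = 10.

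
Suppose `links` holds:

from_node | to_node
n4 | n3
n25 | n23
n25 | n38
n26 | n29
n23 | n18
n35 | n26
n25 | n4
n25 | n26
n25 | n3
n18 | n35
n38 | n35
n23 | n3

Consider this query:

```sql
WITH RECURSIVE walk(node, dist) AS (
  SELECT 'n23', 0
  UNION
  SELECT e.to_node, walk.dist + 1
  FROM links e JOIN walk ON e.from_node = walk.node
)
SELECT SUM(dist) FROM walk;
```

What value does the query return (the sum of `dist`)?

Base: (n23, dist=0).
Iteration 1: edges from {n23} -> (n18, dist=1), (n3, dist=1).
Iteration 2: edges from {n18,n3} -> (n35, dist=2).
Iteration 3: edges from {n35} -> (n26, dist=3).
Iteration 4: edges from {n26} -> (n29, dist=4).
Iteration 5: no outgoing edges from {n29}; recursion stops.
SUM(dist) = 0 + 1 + 1 + 2 + 3 + 4 = 11.

11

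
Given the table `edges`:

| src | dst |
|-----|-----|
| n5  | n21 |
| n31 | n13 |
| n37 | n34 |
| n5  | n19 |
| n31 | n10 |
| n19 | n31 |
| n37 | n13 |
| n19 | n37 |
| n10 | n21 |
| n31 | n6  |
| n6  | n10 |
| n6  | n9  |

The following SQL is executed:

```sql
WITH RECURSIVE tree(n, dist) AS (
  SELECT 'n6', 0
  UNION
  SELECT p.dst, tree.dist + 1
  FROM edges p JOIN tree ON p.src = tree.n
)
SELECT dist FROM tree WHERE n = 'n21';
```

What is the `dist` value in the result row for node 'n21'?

2

Base: (n6, dist=0).
Iteration 1: edges from {n6} -> (n10, dist=1), (n9, dist=1).
Iteration 2: edges from {n10,n9} -> (n21, dist=2).
Iteration 3: no outgoing edges from {n21}; recursion stops.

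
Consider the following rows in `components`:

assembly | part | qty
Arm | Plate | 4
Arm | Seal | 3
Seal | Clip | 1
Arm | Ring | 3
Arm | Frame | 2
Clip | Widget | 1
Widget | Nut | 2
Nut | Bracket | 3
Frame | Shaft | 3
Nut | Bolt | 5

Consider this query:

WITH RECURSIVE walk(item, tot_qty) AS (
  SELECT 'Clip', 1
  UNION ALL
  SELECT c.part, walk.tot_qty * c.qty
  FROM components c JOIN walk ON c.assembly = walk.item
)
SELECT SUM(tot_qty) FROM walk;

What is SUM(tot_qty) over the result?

20

Base: (Clip, tot_qty=1).
Iteration 1: components of {Clip} -> Widget = 1*1 = 1.
Iteration 2: components of {Widget} -> Nut = 1*2 = 2.
Iteration 3: components of {Nut} -> Bolt = 2*5 = 10, Bracket = 2*3 = 6.
Iteration 4: no further components; recursion stops.
SUM(tot_qty) = 1 + 1 + 2 + 6 + 10 = 20.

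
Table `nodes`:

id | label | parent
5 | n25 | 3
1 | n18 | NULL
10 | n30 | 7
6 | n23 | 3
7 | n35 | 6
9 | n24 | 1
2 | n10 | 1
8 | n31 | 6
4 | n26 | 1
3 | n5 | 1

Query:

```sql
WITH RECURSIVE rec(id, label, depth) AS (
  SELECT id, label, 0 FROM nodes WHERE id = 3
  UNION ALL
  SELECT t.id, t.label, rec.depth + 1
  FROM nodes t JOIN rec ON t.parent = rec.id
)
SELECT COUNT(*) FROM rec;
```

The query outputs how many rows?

6

Base: id=3 (n5) at depth 0.
Iteration 1: rows with parent in {3} -> n25 (id 5, depth 1), n23 (id 6, depth 1).
Iteration 2: rows with parent in {5,6} -> n35 (id 7, depth 2), n31 (id 8, depth 2).
Iteration 3: rows with parent in {7,8} -> n30 (id 10, depth 3).
Iteration 4: no rows with parent in {10}; recursion stops.
Total rows emitted: 6.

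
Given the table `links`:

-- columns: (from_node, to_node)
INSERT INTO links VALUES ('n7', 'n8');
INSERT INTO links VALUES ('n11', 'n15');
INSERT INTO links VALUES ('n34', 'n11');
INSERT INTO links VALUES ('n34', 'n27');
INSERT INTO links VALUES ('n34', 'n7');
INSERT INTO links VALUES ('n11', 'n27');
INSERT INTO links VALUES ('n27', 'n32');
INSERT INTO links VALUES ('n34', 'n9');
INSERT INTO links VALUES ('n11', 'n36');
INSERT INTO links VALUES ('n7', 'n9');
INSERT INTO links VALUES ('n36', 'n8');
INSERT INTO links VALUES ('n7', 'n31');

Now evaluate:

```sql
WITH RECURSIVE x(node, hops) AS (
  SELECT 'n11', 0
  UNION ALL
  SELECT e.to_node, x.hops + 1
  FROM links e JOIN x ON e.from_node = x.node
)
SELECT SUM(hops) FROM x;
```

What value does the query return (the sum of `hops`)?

7

Base: (n11, hops=0).
Iteration 1: edges from {n11} -> (n15, hops=1), (n27, hops=1), (n36, hops=1).
Iteration 2: edges from {n15,n27,n36} -> (n32, hops=2), (n8, hops=2).
Iteration 3: no outgoing edges from {n32,n8}; recursion stops.
SUM(hops) = 0 + 1 + 1 + 1 + 2 + 2 = 7.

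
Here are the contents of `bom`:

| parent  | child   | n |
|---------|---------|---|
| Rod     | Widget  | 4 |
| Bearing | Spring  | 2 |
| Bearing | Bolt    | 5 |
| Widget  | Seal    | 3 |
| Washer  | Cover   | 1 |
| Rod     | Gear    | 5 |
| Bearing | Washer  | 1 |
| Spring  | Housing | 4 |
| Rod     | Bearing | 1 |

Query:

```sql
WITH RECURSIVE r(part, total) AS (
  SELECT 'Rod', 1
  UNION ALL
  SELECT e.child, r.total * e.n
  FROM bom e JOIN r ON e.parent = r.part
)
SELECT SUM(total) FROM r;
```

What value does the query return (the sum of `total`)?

40

Base: (Rod, total=1).
Iteration 1: components of {Rod} -> Bearing = 1*1 = 1, Gear = 1*5 = 5, Widget = 1*4 = 4.
Iteration 2: components of {Bearing,Gear,Widget} -> Bolt = 1*5 = 5, Seal = 4*3 = 12, Spring = 1*2 = 2, Washer = 1*1 = 1.
Iteration 3: components of {Bolt,Seal,Spring,Washer} -> Cover = 1*1 = 1, Housing = 2*4 = 8.
Iteration 4: no further components; recursion stops.
SUM(total) = 1 + 5 + 4 + 1 + 12 + 1 + 2 + 5 + 1 + 8 = 40.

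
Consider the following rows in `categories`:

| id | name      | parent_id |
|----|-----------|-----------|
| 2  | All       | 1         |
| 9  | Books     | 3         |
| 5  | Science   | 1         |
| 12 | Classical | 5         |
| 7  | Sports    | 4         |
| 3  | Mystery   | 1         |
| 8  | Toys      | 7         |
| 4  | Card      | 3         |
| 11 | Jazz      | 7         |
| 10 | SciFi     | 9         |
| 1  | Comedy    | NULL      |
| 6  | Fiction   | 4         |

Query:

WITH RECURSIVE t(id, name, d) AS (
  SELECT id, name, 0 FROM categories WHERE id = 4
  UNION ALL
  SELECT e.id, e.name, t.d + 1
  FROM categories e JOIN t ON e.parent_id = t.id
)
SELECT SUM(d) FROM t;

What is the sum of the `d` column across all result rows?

6

Base: id=4 (Card) at d 0.
Iteration 1: rows with parent_id in {4} -> Fiction (id 6, d 1), Sports (id 7, d 1).
Iteration 2: rows with parent_id in {6,7} -> Toys (id 8, d 2), Jazz (id 11, d 2).
Iteration 3: no rows with parent_id in {8,11}; recursion stops.
SUM(d) = 0 + 1 + 1 + 2 + 2 = 6.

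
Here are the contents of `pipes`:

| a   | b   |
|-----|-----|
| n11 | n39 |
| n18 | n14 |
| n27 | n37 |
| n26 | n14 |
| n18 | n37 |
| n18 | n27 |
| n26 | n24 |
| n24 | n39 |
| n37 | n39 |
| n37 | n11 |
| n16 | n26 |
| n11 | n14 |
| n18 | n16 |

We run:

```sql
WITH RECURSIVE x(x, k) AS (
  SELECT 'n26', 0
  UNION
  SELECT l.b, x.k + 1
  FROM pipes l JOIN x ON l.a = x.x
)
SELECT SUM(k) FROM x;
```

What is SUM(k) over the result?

Base: (n26, k=0).
Iteration 1: edges from {n26} -> (n14, k=1), (n24, k=1).
Iteration 2: edges from {n14,n24} -> (n39, k=2).
Iteration 3: no outgoing edges from {n39}; recursion stops.
SUM(k) = 0 + 1 + 1 + 2 = 4.

4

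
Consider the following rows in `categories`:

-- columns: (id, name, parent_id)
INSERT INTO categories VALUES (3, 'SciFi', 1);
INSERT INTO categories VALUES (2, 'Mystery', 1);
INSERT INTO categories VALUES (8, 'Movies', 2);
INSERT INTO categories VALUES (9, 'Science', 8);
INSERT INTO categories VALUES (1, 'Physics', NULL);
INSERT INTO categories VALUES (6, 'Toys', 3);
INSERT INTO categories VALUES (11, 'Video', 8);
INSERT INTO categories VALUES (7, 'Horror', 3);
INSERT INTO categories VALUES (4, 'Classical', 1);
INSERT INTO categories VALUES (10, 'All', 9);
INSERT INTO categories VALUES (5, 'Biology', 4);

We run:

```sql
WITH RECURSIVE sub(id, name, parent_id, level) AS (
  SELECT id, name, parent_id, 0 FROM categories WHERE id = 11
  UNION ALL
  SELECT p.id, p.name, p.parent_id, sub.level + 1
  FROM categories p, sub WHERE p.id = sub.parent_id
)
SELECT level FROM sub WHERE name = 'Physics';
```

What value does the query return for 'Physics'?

3

Base: id=11 (Video), parent_id=8, level 0.
Iteration 1: join on id=8 -> Movies (id 8, parent_id=2, level 1).
Iteration 2: join on id=2 -> Mystery (id 2, parent_id=1, level 2).
Iteration 3: join on id=1 -> Physics (id 1, parent_id=NULL, level 3).
Iteration 4: parent_id is NULL; no match; recursion stops.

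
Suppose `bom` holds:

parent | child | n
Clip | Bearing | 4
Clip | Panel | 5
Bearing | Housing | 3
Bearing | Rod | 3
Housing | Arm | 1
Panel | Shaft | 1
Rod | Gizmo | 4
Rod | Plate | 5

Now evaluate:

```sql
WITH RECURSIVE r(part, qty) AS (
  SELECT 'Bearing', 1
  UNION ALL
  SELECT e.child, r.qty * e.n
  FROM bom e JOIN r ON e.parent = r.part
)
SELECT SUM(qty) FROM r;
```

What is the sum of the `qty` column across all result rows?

37

Base: (Bearing, qty=1).
Iteration 1: components of {Bearing} -> Housing = 1*3 = 3, Rod = 1*3 = 3.
Iteration 2: components of {Housing,Rod} -> Arm = 3*1 = 3, Gizmo = 3*4 = 12, Plate = 3*5 = 15.
Iteration 3: no further components; recursion stops.
SUM(qty) = 1 + 3 + 3 + 3 + 12 + 15 = 37.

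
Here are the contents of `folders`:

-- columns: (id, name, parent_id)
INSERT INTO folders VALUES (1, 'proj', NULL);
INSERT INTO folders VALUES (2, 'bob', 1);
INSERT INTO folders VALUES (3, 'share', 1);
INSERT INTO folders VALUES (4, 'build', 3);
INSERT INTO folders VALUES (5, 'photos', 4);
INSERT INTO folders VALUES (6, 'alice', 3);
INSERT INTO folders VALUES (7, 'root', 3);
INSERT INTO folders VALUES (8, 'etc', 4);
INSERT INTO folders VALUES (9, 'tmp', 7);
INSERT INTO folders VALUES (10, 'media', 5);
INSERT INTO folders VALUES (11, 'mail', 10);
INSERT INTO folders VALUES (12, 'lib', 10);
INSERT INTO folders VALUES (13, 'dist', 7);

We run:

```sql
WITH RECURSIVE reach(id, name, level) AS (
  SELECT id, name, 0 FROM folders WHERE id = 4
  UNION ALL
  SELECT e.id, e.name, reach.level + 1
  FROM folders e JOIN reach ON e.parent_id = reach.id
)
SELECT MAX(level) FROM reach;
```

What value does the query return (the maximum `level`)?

Base: id=4 (build) at level 0.
Iteration 1: rows with parent_id in {4} -> photos (id 5, level 1), etc (id 8, level 1).
Iteration 2: rows with parent_id in {5,8} -> media (id 10, level 2).
Iteration 3: rows with parent_id in {10} -> mail (id 11, level 3), lib (id 12, level 3).
Iteration 4: no rows with parent_id in {11,12}; recursion stops.
level values: 0, 1, 1, 2, 3, 3; the maximum is 3.

3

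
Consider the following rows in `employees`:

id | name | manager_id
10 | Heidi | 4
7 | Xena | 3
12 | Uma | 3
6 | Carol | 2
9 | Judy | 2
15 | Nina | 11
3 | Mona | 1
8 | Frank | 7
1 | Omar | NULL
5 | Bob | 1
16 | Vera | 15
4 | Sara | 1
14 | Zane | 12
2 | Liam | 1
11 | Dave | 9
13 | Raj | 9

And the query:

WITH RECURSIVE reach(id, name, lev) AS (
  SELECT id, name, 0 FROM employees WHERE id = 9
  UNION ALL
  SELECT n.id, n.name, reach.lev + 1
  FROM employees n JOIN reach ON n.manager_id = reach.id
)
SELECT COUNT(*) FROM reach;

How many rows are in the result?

5

Base: id=9 (Judy) at lev 0.
Iteration 1: rows with manager_id in {9} -> Dave (id 11, lev 1), Raj (id 13, lev 1).
Iteration 2: rows with manager_id in {11,13} -> Nina (id 15, lev 2).
Iteration 3: rows with manager_id in {15} -> Vera (id 16, lev 3).
Iteration 4: no rows with manager_id in {16}; recursion stops.
Total rows emitted: 5.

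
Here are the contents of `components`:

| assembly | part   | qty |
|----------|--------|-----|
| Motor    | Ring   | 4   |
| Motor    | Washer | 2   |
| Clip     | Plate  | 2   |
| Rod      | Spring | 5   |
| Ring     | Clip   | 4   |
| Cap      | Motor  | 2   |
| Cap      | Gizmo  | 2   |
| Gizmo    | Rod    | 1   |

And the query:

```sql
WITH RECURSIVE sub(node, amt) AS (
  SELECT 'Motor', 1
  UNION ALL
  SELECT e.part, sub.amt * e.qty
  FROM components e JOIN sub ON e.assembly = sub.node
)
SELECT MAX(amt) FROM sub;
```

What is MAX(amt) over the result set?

Base: (Motor, amt=1).
Iteration 1: components of {Motor} -> Ring = 1*4 = 4, Washer = 1*2 = 2.
Iteration 2: components of {Ring,Washer} -> Clip = 4*4 = 16.
Iteration 3: components of {Clip} -> Plate = 16*2 = 32.
Iteration 4: no further components; recursion stops.
amt values: 1, 4, 2, 16, 32; the maximum is 32.

32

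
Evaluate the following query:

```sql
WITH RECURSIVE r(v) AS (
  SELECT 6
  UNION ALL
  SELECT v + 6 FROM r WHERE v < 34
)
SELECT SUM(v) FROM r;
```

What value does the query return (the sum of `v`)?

126

Base: v=6.
Iteration 1: 6 < 34 holds -> v = 6 + 6 = 12.
Iteration 2: 12 < 34 holds -> v = 12 + 6 = 18.
Iteration 3: 18 < 34 holds -> v = 18 + 6 = 24.
Iteration 4: 24 < 34 holds -> v = 24 + 6 = 30.
Iteration 5: 30 < 34 holds -> v = 30 + 6 = 36.
Iteration 6: 36 < 34 fails; recursion stops.
SUM(v) = 6 + 12 + 18 + 24 + 30 + 36 = 126.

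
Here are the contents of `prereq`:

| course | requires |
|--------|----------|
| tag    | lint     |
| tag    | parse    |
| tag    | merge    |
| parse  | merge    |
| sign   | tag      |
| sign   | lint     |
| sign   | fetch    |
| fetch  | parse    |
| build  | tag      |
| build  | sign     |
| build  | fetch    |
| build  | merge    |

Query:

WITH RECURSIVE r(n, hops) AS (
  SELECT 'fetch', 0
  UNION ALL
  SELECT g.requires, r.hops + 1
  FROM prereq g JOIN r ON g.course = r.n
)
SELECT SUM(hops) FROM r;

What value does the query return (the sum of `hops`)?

Base: (fetch, hops=0).
Iteration 1: edges from {fetch} -> (parse, hops=1).
Iteration 2: edges from {parse} -> (merge, hops=2).
Iteration 3: no outgoing edges from {merge}; recursion stops.
SUM(hops) = 0 + 1 + 2 = 3.

3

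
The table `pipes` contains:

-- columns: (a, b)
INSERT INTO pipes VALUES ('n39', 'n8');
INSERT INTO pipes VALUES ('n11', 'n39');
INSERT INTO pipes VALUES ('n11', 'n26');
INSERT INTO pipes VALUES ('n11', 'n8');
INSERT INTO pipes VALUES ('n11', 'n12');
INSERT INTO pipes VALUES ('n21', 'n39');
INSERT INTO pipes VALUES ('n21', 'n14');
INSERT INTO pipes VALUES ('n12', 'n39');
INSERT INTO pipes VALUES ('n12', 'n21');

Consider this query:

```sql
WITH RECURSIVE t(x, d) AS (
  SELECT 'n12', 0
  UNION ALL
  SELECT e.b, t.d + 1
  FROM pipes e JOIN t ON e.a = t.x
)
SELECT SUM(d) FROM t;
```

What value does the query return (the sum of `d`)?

11

Base: (n12, d=0).
Iteration 1: edges from {n12} -> (n21, d=1), (n39, d=1).
Iteration 2: edges from {n21,n39} -> (n14, d=2), (n39, d=2), (n8, d=2).
Iteration 3: edges from {n14,n39,n8} -> (n8, d=3).
Iteration 4: no outgoing edges from {n8}; recursion stops.
SUM(d) = 0 + 1 + 1 + 2 + 2 + 2 + 3 = 11.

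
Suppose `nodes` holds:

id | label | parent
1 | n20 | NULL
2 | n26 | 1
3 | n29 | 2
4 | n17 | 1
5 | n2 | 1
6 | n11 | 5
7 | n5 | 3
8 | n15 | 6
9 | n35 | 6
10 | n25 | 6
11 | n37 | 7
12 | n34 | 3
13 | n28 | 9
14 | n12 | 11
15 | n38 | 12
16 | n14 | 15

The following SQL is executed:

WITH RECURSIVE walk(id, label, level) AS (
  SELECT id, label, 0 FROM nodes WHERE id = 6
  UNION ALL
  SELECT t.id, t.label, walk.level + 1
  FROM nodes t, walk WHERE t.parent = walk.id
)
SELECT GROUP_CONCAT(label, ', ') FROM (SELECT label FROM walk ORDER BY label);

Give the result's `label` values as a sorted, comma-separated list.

n11, n15, n25, n28, n35

Base: id=6 (n11) at level 0.
Iteration 1: rows with parent in {6} -> n15 (id 8, level 1), n35 (id 9, level 1), n25 (id 10, level 1).
Iteration 2: rows with parent in {8,9,10} -> n28 (id 13, level 2).
Iteration 3: no rows with parent in {13}; recursion stops.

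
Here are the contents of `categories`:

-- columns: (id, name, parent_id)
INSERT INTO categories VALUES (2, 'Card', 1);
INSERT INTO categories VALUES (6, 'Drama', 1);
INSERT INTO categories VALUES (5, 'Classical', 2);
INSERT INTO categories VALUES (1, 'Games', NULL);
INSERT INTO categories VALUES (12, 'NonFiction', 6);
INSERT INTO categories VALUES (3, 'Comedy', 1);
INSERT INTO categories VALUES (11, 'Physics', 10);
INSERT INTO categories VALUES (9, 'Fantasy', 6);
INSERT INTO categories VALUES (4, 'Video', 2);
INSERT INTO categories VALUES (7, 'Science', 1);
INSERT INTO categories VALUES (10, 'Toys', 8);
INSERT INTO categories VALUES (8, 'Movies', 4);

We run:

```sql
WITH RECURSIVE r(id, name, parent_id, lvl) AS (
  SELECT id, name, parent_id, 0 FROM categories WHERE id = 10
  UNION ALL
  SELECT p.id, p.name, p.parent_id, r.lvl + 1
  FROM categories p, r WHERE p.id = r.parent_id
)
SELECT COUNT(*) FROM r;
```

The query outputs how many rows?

Base: id=10 (Toys), parent_id=8, lvl 0.
Iteration 1: join on id=8 -> Movies (id 8, parent_id=4, lvl 1).
Iteration 2: join on id=4 -> Video (id 4, parent_id=2, lvl 2).
Iteration 3: join on id=2 -> Card (id 2, parent_id=1, lvl 3).
Iteration 4: join on id=1 -> Games (id 1, parent_id=NULL, lvl 4).
Iteration 5: parent_id is NULL; no match; recursion stops.
Total rows emitted: 5.

5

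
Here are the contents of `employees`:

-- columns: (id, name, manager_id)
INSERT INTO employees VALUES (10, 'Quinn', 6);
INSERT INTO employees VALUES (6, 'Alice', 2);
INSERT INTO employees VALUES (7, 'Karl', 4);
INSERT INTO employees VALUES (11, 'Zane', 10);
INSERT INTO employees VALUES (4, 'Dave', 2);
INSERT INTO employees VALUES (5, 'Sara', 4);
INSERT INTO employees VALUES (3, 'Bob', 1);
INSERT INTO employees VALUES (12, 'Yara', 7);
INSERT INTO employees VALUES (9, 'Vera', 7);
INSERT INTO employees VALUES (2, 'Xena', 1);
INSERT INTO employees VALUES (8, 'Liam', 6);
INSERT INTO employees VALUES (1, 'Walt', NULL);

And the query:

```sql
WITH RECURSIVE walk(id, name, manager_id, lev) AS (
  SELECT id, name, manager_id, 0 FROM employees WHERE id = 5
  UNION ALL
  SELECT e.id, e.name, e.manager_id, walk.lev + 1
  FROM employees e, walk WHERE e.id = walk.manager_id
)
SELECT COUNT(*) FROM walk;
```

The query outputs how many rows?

4

Base: id=5 (Sara), manager_id=4, lev 0.
Iteration 1: join on id=4 -> Dave (id 4, manager_id=2, lev 1).
Iteration 2: join on id=2 -> Xena (id 2, manager_id=1, lev 2).
Iteration 3: join on id=1 -> Walt (id 1, manager_id=NULL, lev 3).
Iteration 4: manager_id is NULL; no match; recursion stops.
Total rows emitted: 4.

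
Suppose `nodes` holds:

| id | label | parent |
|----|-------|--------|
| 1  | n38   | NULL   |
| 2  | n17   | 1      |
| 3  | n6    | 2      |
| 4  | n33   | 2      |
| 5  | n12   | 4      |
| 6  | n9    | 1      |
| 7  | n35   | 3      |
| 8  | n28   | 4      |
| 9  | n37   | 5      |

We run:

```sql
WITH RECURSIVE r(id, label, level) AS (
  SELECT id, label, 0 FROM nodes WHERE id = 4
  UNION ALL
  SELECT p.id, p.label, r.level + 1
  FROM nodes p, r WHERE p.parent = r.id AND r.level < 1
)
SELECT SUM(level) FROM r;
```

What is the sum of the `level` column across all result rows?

Base: id=4 (n33) at level 0.
Iteration 1: rows with parent in {4} -> n12 (id 5, level 1), n28 (id 8, level 1).
Iteration 2: level < 1 fails for all current rows; recursion stops.
SUM(level) = 0 + 1 + 1 = 2.

2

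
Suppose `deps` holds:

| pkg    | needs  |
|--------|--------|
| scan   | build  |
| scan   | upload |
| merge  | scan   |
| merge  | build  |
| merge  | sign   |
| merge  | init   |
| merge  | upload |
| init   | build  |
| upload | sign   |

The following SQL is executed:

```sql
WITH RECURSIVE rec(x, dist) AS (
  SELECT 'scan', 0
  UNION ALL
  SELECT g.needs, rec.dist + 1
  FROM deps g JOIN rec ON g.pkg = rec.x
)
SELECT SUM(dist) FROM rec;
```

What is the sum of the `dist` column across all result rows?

4

Base: (scan, dist=0).
Iteration 1: edges from {scan} -> (build, dist=1), (upload, dist=1).
Iteration 2: edges from {build,upload} -> (sign, dist=2).
Iteration 3: no outgoing edges from {sign}; recursion stops.
SUM(dist) = 0 + 1 + 1 + 2 = 4.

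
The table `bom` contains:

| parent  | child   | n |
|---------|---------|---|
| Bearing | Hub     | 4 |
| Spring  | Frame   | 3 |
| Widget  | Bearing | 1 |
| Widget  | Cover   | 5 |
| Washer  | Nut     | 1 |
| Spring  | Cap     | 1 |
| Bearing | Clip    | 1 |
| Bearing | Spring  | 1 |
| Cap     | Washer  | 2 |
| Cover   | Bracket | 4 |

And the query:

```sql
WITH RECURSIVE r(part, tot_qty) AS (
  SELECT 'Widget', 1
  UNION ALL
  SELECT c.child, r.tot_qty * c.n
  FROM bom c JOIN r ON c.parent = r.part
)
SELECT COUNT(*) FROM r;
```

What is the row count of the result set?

11

Base: (Widget, tot_qty=1).
Iteration 1: components of {Widget} -> Bearing = 1*1 = 1, Cover = 1*5 = 5.
Iteration 2: components of {Bearing,Cover} -> Bracket = 5*4 = 20, Clip = 1*1 = 1, Hub = 1*4 = 4, Spring = 1*1 = 1.
Iteration 3: components of {Bracket,Clip,Hub,Spring} -> Cap = 1*1 = 1, Frame = 1*3 = 3.
Iteration 4: components of {Cap,Frame} -> Washer = 1*2 = 2.
Iteration 5: components of {Washer} -> Nut = 2*1 = 2.
Iteration 6: no further components; recursion stops.
Total rows emitted: 11.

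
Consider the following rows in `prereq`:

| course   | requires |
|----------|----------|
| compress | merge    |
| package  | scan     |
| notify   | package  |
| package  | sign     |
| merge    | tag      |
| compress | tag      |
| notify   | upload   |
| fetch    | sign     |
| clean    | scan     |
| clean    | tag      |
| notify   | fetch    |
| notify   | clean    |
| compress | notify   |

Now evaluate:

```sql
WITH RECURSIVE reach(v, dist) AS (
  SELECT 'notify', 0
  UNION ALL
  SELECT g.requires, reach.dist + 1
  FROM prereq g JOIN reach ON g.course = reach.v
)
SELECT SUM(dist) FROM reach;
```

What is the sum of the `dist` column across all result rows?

14

Base: (notify, dist=0).
Iteration 1: edges from {notify} -> (clean, dist=1), (fetch, dist=1), (package, dist=1), (upload, dist=1).
Iteration 2: edges from {clean,fetch,package,upload} -> (scan, dist=2) x2, (sign, dist=2) x2, (tag, dist=2). [UNION ALL keeps all 5 new rows, including repeats]
Iteration 3: no outgoing edges from {scan,sign,tag}; recursion stops.
SUM(dist) = 0 + 1 + 1 + 1 + 1 + 2 + 2 + 2 + 2 + 2 = 14.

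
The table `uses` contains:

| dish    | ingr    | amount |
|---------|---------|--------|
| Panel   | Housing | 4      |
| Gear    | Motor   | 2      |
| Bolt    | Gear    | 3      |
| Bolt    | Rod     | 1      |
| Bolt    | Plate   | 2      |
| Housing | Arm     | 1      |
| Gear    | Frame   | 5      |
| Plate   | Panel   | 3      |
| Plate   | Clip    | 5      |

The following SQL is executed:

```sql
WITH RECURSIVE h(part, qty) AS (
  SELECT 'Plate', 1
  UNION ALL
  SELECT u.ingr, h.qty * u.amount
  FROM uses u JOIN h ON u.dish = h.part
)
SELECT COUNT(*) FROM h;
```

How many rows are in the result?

Base: (Plate, qty=1).
Iteration 1: components of {Plate} -> Clip = 1*5 = 5, Panel = 1*3 = 3.
Iteration 2: components of {Clip,Panel} -> Housing = 3*4 = 12.
Iteration 3: components of {Housing} -> Arm = 12*1 = 12.
Iteration 4: no further components; recursion stops.
Total rows emitted: 5.

5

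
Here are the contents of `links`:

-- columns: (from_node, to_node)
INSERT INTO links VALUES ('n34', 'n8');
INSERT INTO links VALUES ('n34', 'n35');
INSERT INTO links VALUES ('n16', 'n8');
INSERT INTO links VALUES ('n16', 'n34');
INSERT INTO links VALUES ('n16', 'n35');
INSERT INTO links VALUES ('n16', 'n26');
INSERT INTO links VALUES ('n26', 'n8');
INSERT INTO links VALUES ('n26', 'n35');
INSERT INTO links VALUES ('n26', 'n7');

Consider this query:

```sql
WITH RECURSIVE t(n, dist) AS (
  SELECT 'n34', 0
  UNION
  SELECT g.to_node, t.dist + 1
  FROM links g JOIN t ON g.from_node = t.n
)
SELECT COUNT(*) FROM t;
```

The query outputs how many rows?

Base: (n34, dist=0).
Iteration 1: edges from {n34} -> (n35, dist=1), (n8, dist=1).
Iteration 2: no outgoing edges from {n35,n8}; recursion stops.
Total rows emitted: 3.

3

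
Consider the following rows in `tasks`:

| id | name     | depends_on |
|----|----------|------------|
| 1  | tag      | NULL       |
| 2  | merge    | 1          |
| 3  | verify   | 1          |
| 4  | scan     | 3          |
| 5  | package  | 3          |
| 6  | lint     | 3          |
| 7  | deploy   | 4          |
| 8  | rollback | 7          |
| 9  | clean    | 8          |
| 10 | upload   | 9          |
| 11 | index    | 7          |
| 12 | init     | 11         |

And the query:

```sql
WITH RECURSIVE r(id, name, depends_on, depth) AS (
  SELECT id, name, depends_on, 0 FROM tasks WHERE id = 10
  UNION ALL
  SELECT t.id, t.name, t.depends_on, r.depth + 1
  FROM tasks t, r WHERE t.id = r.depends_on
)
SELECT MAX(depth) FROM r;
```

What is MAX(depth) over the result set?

6

Base: id=10 (upload), depends_on=9, depth 0.
Iteration 1: join on id=9 -> clean (id 9, depends_on=8, depth 1).
Iteration 2: join on id=8 -> rollback (id 8, depends_on=7, depth 2).
Iteration 3: join on id=7 -> deploy (id 7, depends_on=4, depth 3).
Iteration 4: join on id=4 -> scan (id 4, depends_on=3, depth 4).
Iteration 5: join on id=3 -> verify (id 3, depends_on=1, depth 5).
Iteration 6: join on id=1 -> tag (id 1, depends_on=NULL, depth 6).
Iteration 7: depends_on is NULL; no match; recursion stops.
depth values: 0, 1, 2, 3, 4, 5, 6; the maximum is 6.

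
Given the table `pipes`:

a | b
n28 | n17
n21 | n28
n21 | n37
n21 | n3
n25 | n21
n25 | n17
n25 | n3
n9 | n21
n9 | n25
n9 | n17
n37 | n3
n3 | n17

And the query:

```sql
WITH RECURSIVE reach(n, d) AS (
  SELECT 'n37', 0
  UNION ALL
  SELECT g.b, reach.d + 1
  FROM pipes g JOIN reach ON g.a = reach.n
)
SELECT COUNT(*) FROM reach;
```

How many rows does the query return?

Base: (n37, d=0).
Iteration 1: edges from {n37} -> (n3, d=1).
Iteration 2: edges from {n3} -> (n17, d=2).
Iteration 3: no outgoing edges from {n17}; recursion stops.
Total rows emitted: 3.

3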